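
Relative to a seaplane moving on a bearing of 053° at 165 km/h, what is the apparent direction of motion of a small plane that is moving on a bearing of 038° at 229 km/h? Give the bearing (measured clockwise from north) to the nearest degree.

006°

Taking east as x and north as y: small plane velocity = (140.986, 180.454) km/h; seaplane velocity = (131.775, 99.299) km/h.
Velocity of small plane relative to seaplane = (140.986, 180.454) − (131.775, 99.299) = (9.212, 81.155) km/h.
Bearing = atan2(9.21, 81.15) = 6.48° clockwise from north.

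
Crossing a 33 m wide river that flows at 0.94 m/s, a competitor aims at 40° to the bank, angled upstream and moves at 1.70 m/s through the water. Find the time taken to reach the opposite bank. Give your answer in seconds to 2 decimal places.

The component of the competitor's velocity perpendicular to the bank is 1.70 × sin 40° = 1.093 m/s.
The flow acts along the bank and has no component across it.
Time = 33 / 1.093 = 30.199 s.

30.20 s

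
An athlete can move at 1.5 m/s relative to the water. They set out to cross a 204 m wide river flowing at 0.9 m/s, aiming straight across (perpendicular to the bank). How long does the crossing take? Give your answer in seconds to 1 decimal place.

The component of the athlete's velocity perpendicular to the bank is 1.5 m/s.
The flow acts along the bank and has no component across it.
Time = 204 / 1.500 = 136.000 s.

136.0 s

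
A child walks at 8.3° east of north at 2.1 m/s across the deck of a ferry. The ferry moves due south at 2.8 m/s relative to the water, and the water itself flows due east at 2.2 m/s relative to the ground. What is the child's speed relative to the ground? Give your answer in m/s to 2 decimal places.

In east/north components (m/s): child relative to ferry = (0.303, 2.078); ferry relative to water = (0.000, -2.800); water relative to ground = (2.200, 0.000).
Sum = (2.503, -0.722) m/s.
Speed = |(2.503, -0.722)| = 2.605 m/s.

2.61 m/s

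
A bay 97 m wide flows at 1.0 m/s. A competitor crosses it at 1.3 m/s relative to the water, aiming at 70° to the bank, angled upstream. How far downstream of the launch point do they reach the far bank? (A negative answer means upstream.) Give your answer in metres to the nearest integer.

Perpendicular speed = 1.222 m/s; crossing time = 97 / 1.222 = 79.404 s.
Net downstream speed = 0.555 m/s.
Drift = 0.555 × 79.404 = 44.099 m (downstream).

44 m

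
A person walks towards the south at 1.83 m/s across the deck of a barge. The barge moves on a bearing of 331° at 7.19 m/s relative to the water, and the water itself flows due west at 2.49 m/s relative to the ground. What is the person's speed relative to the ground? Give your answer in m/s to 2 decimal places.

In east/north components (m/s): person relative to barge = (0.000, -1.830); barge relative to water = (-3.486, 6.289); water relative to ground = (-2.490, 0.000).
Sum = (-5.976, 4.459) m/s.
Speed = |(-5.976, 4.459)| = 7.456 m/s.

7.46 m/s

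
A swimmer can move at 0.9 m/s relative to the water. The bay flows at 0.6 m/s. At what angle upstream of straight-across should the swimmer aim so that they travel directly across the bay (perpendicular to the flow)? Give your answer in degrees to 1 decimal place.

To cancel the current, the upstream component of the swimmer's velocity must equal the flow: 0.9 sin θ = 0.6.
sin θ = 0.6 / 0.9 = 0.6667.
θ = arcsin(0.6667) = 41.810°.

41.8°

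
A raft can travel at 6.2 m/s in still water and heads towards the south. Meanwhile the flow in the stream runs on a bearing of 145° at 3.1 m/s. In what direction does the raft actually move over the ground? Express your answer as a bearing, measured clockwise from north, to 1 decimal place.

168.5°

Taking east as x and north as y: velocity relative to the water = (0.000, -6.200) m/s; the water relative to ground = (1.778, -2.539) m/s.
Velocity relative to ground = (0.000, -6.200) + (1.778, -2.539) = (1.778, -8.739) m/s.
Bearing = atan2(1.78, -8.74) = 168.50° clockwise from north.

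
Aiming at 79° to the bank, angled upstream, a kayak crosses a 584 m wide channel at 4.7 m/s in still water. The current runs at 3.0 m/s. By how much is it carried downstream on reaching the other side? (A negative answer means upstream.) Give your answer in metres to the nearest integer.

266 m

Perpendicular speed = 4.614 m/s; crossing time = 584 / 4.614 = 126.581 s.
Net downstream speed = 2.103 m/s.
Drift = 2.103 × 126.581 = 266.225 m (downstream).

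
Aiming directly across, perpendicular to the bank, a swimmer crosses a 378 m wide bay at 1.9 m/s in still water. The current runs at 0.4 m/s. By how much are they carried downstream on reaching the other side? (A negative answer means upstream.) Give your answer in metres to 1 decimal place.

Perpendicular speed = 1.900 m/s; crossing time = 378 / 1.900 = 198.947 s.
Net downstream speed = 0.400 m/s.
Drift = 0.400 × 198.947 = 79.579 m (downstream).

79.6 m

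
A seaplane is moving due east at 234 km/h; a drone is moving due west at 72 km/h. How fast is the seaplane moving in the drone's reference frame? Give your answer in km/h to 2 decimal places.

306.00 km/h

Taking east as x and north as y: seaplane velocity = (234.000, 0.000) km/h; drone velocity = (-72.000, 0.000) km/h.
Velocity of seaplane relative to drone = (234.000, 0.000) − (-72.000, 0.000) = (306.000, 0.000) km/h.
Magnitude = |(306.000, 0.000)| = 306.000 km/h.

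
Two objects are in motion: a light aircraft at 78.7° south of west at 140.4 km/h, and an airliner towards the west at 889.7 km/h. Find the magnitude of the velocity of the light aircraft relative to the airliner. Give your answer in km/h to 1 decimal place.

873.1 km/h

Taking east as x and north as y: light aircraft velocity = (-27.511, -137.678) km/h; airliner velocity = (-889.700, 0.000) km/h.
Velocity of light aircraft relative to airliner = (-27.511, -137.678) − (-889.700, 0.000) = (862.189, -137.678) km/h.
Magnitude = |(862.189, -137.678)| = 873.113 km/h.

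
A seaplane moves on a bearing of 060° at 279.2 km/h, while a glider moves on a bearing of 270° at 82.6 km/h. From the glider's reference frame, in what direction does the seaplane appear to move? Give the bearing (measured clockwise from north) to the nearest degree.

Taking east as x and north as y: seaplane velocity = (241.794, 139.600) km/h; glider velocity = (-82.600, 0.000) km/h.
Velocity of seaplane relative to glider = (241.794, 139.600) − (-82.600, 0.000) = (324.394, 139.600) km/h.
Bearing = atan2(324.39, 139.60) = 66.72° clockwise from north.

067°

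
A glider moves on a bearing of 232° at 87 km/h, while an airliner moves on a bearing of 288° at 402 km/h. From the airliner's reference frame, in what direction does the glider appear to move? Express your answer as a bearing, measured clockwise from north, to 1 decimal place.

Taking east as x and north as y: glider velocity = (-68.557, -53.563) km/h; airliner velocity = (-382.325, 124.225) km/h.
Velocity of glider relative to airliner = (-68.557, -53.563) − (-382.325, 124.225) = (313.768, -177.787) km/h.
Bearing = atan2(313.77, -177.79) = 119.54° clockwise from north.

119.5°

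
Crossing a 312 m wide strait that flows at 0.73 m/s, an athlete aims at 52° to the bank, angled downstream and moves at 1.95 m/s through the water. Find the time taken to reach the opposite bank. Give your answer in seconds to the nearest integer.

203 s

The component of the athlete's velocity perpendicular to the bank is 1.95 × sin 52° = 1.537 m/s.
The current is parallel to the bank, so it does not affect the crossing time.
Time = 312 / 1.537 = 203.043 s.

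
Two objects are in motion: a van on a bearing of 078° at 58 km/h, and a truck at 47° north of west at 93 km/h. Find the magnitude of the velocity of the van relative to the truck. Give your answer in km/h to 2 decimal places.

132.55 km/h

Taking east as x and north as y: van velocity = (56.733, 12.059) km/h; truck velocity = (-63.426, 68.016) km/h.
Velocity of van relative to truck = (56.733, 12.059) − (-63.426, 68.016) = (120.158, -55.957) km/h.
Magnitude = |(120.158, -55.957)| = 132.549 km/h.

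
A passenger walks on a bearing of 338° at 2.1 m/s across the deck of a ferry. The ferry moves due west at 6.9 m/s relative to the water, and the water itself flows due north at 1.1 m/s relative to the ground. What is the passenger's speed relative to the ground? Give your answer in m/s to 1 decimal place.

8.3 m/s

In east/north components (m/s): passenger relative to ferry = (-0.787, 1.947); ferry relative to water = (-6.900, 0.000); water relative to ground = (0.000, 1.100).
Sum = (-7.687, 3.047) m/s.
Speed = |(-7.687, 3.047)| = 8.269 m/s.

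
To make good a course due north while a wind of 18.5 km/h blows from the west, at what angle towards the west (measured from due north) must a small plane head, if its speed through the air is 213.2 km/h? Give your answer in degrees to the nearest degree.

The wind pushes perpendicular to the desired track; the heading must have a component into the wind equal to 18.5 km/h: 213.2 sin θ = 18.5.
sin θ = 0.0868, so θ = 4.978°.

5°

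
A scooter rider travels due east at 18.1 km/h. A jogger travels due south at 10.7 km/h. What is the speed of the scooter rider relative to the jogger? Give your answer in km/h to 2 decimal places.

Taking east as x and north as y: scooter rider velocity = (18.100, 0.000) km/h; jogger velocity = (0.000, -10.700) km/h.
Velocity of scooter rider relative to jogger = (18.100, 0.000) − (0.000, -10.700) = (18.100, 10.700) km/h.
Magnitude = |(18.100, 10.700)| = 21.026 km/h.

21.03 km/h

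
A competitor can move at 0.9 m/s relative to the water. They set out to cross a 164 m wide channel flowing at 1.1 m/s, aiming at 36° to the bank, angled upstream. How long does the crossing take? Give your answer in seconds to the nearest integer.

310 s

The component of the competitor's velocity perpendicular to the bank is 0.9 × sin 36° = 0.529 m/s.
The flow acts along the bank and has no component across it.
Time = 164 / 0.529 = 310.015 s.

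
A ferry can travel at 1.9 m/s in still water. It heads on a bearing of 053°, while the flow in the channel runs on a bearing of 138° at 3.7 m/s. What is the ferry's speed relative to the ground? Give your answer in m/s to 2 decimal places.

Taking east as x and north as y: velocity relative to the water = (1.517, 1.143) m/s; the water relative to ground = (2.476, -2.750) m/s.
Velocity relative to ground = (1.517, 1.143) + (2.476, -2.750) = (3.993, -1.606) m/s.
Speed = |(3.993, -1.606)| = 4.304 m/s.

4.30 m/s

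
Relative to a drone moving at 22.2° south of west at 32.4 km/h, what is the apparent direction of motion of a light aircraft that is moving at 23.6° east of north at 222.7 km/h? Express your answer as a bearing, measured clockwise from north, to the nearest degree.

Taking east as x and north as y: light aircraft velocity = (89.158, 204.074) km/h; drone velocity = (-29.998, -12.242) km/h.
Velocity of light aircraft relative to drone = (89.158, 204.074) − (-29.998, -12.242) = (119.156, 216.316) km/h.
Bearing = atan2(119.16, 216.32) = 28.85° clockwise from north.

029°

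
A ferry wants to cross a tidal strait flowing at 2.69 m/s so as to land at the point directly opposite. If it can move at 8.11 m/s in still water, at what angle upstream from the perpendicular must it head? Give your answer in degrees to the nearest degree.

To cancel the current, the upstream component of the ferry's velocity must equal the flow: 8.11 sin θ = 2.69.
sin θ = 2.69 / 8.11 = 0.3317.
θ = arcsin(0.3317) = 19.371°.

19°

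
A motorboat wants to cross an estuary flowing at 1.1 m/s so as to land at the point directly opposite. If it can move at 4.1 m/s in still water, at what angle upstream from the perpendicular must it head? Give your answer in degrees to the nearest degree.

To cancel the current, the upstream component of the motorboat's velocity must equal the flow: 4.1 sin θ = 1.1.
sin θ = 1.1 / 4.1 = 0.2683.
θ = arcsin(0.2683) = 15.563°.

16°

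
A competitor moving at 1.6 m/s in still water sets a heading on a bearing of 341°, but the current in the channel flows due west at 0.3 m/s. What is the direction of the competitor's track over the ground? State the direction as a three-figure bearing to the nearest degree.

Taking east as x and north as y: velocity relative to the water = (-0.521, 1.513) m/s; the water relative to ground = (-0.300, 0.000) m/s.
Velocity relative to ground = (-0.521, 1.513) + (-0.300, 0.000) = (-0.821, 1.513) m/s.
Bearing = atan2(-0.82, 1.51) = 331.51° clockwise from north.

332°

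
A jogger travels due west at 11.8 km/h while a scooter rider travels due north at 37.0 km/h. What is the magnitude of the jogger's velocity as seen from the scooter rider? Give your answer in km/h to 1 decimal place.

Taking east as x and north as y: jogger velocity = (-11.800, 0.000) km/h; scooter rider velocity = (0.000, 37.000) km/h.
Velocity of jogger relative to scooter rider = (-11.800, 0.000) − (0.000, 37.000) = (-11.800, -37.000) km/h.
Magnitude = |(-11.800, -37.000)| = 38.836 km/h.

38.8 km/h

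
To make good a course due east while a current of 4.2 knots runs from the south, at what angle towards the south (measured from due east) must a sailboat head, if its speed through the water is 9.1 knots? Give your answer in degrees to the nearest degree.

The current pushes perpendicular to the desired track; the heading must have a component into the current equal to 4.2 knots: 9.1 sin θ = 4.2.
sin θ = 0.4615, so θ = 27.486°.

27°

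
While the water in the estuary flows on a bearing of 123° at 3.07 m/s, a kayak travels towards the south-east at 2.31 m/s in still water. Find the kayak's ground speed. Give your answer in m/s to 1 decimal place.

Taking east as x and north as y: velocity relative to the water = (1.633, -1.633) m/s; the water relative to ground = (2.575, -1.672) m/s.
Velocity relative to ground = (1.633, -1.633) + (2.575, -1.672) = (4.208, -3.305) m/s.
Speed = |(4.208, -3.305)| = 5.351 m/s.

5.4 m/s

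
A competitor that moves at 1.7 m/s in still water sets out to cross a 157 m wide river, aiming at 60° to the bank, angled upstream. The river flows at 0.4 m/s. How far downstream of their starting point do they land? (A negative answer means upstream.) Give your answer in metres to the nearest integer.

-48 m

Perpendicular speed = 1.472 m/s; crossing time = 157 / 1.472 = 106.640 s.
Net downstream speed = -0.450 m/s.
Drift = -0.450 × 106.640 = -47.988 m (upstream).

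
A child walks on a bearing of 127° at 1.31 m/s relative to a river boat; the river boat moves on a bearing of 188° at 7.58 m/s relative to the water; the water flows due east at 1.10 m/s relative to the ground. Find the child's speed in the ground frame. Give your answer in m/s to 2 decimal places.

8.37 m/s

In east/north components (m/s): child relative to river boat = (1.046, -0.788); river boat relative to water = (-1.055, -7.506); water relative to ground = (1.100, 0.000).
Sum = (1.091, -8.295) m/s.
Speed = |(1.091, -8.295)| = 8.366 m/s.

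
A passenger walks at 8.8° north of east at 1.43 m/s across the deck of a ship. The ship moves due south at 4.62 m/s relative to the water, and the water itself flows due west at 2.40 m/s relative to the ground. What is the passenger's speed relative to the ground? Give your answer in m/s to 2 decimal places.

In east/north components (m/s): passenger relative to ship = (1.413, 0.219); ship relative to water = (0.000, -4.620); water relative to ground = (-2.400, 0.000).
Sum = (-0.987, -4.401) m/s.
Speed = |(-0.987, -4.401)| = 4.511 m/s.

4.51 m/s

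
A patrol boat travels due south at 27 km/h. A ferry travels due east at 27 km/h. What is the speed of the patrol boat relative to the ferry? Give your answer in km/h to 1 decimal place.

Taking east as x and north as y: patrol boat velocity = (0.000, -27.000) km/h; ferry velocity = (27.000, 0.000) km/h.
Velocity of patrol boat relative to ferry = (0.000, -27.000) − (27.000, 0.000) = (-27.000, -27.000) km/h.
Magnitude = |(-27.000, -27.000)| = 38.184 km/h.

38.2 km/h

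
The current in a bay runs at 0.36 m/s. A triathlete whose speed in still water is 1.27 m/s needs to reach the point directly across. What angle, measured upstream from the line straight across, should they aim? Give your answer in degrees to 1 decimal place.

To cancel the current, the upstream component of the triathlete's velocity must equal the flow: 1.27 sin θ = 0.36.
sin θ = 0.36 / 1.27 = 0.2835.
θ = arcsin(0.2835) = 16.467°.

16.5°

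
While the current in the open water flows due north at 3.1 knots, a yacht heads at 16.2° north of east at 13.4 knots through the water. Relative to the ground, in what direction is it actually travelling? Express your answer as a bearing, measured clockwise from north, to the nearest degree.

Taking east as x and north as y: velocity relative to the water = (12.868, 3.738) knots; the water relative to ground = (0.000, 3.100) knots.
Velocity relative to ground = (12.868, 3.738) + (0.000, 3.100) = (12.868, 6.838) knots.
Bearing = atan2(12.87, 6.84) = 62.01° clockwise from north.

062°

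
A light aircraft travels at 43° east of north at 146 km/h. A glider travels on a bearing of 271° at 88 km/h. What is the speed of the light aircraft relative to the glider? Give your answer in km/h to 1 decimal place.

215.1 km/h

Taking east as x and north as y: light aircraft velocity = (99.572, 106.778) km/h; glider velocity = (-87.987, 1.536) km/h.
Velocity of light aircraft relative to glider = (99.572, 106.778) − (-87.987, 1.536) = (187.558, 105.242) km/h.
Magnitude = |(187.558, 105.242)| = 215.067 km/h.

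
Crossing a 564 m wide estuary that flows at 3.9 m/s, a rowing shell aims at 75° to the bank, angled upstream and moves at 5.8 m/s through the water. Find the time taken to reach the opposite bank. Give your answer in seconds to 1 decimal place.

100.7 s

The component of the rowing shell's velocity perpendicular to the bank is 5.8 × sin 75° = 5.602 m/s.
Only the cross-stream component determines the crossing time; the current contributes nothing perpendicular to the bank.
Time = 564 / 5.602 = 100.672 s.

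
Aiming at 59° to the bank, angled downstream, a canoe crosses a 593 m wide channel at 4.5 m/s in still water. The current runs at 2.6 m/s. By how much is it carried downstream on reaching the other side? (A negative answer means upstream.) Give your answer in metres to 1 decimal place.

Perpendicular speed = 3.857 m/s; crossing time = 593 / 3.857 = 153.736 s.
Net downstream speed = 4.918 m/s.
Drift = 4.918 × 153.736 = 756.025 m (downstream).

756.0 m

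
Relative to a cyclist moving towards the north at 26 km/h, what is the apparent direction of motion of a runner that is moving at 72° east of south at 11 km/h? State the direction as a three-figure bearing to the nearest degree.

160°

Taking east as x and north as y: runner velocity = (10.462, -3.399) km/h; cyclist velocity = (0.000, 26.000) km/h.
Velocity of runner relative to cyclist = (10.462, -3.399) − (0.000, 26.000) = (10.462, -29.399) km/h.
Bearing = atan2(10.46, -29.40) = 160.41° clockwise from north.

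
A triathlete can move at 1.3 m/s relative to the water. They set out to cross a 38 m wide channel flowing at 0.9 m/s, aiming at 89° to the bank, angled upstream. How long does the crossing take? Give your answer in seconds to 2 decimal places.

29.24 s

The component of the triathlete's velocity perpendicular to the bank is 1.3 × sin 89° = 1.300 m/s.
Only the cross-stream component determines the crossing time; the current contributes nothing perpendicular to the bank.
Time = 38 / 1.300 = 29.235 s.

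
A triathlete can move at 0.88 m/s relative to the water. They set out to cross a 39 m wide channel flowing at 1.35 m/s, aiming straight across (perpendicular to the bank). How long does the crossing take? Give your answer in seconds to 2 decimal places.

44.32 s

The component of the triathlete's velocity perpendicular to the bank is 0.88 m/s.
The flow acts along the bank and has no component across it.
Time = 39 / 0.880 = 44.318 s.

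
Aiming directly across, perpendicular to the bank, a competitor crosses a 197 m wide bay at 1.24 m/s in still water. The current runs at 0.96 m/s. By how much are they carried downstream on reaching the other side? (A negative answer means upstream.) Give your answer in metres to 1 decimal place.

152.5 m

Perpendicular speed = 1.240 m/s; crossing time = 197 / 1.240 = 158.871 s.
Net downstream speed = 0.960 m/s.
Drift = 0.960 × 158.871 = 152.516 m (downstream).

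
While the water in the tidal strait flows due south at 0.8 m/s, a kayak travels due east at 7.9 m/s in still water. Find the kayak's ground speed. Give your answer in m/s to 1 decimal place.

7.9 m/s

Taking east as x and north as y: velocity relative to the water = (7.900, 0.000) m/s; the water relative to ground = (0.000, -0.800) m/s.
Velocity relative to ground = (7.900, 0.000) + (0.000, -0.800) = (7.900, -0.800) m/s.
Speed = |(7.900, -0.800)| = 7.940 m/s.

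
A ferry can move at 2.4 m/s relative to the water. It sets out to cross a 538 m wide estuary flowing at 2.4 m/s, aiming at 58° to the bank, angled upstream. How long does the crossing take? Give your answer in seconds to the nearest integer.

264 s

The component of the ferry's velocity perpendicular to the bank is 2.4 × sin 58° = 2.035 m/s.
The current is parallel to the bank, so it does not affect the crossing time.
Time = 538 / 2.035 = 264.332 s.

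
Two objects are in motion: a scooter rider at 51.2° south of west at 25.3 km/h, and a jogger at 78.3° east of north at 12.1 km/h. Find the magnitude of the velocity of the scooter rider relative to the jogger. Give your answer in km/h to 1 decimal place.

Taking east as x and north as y: scooter rider velocity = (-15.853, -19.717) km/h; jogger velocity = (11.849, 2.454) km/h.
Velocity of scooter rider relative to jogger = (-15.853, -19.717) − (11.849, 2.454) = (-27.702, -22.171) km/h.
Magnitude = |(-27.702, -22.171)| = 35.481 km/h.

35.5 km/h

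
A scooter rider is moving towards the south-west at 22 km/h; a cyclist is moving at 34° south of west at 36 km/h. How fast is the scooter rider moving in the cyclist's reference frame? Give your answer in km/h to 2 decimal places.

15.00 km/h

Taking east as x and north as y: scooter rider velocity = (-15.556, -15.556) km/h; cyclist velocity = (-29.845, -20.131) km/h.
Velocity of scooter rider relative to cyclist = (-15.556, -15.556) − (-29.845, -20.131) = (14.289, 4.575) km/h.
Magnitude = |(14.289, 4.575)| = 15.003 km/h.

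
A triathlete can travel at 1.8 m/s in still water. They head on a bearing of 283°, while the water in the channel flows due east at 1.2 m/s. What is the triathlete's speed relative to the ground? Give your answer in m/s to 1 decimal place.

Taking east as x and north as y: velocity relative to the water = (-1.754, 0.405) m/s; the water relative to ground = (1.200, 0.000) m/s.
Velocity relative to ground = (-1.754, 0.405) + (1.200, 0.000) = (-0.554, 0.405) m/s.
Speed = |(-0.554, 0.405)| = 0.686 m/s.

0.7 m/s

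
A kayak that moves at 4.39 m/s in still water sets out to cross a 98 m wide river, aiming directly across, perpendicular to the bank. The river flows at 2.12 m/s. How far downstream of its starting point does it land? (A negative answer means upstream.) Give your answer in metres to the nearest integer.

Perpendicular speed = 4.390 m/s; crossing time = 98 / 4.390 = 22.323 s.
Net downstream speed = 2.120 m/s.
Drift = 2.120 × 22.323 = 47.326 m (downstream).

47 m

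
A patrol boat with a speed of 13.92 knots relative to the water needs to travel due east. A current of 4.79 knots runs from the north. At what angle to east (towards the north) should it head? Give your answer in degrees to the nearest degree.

20°

The current pushes perpendicular to the desired track; the heading must have a component into the current equal to 4.79 knots: 13.92 sin θ = 4.79.
sin θ = 0.3441, so θ = 20.127°.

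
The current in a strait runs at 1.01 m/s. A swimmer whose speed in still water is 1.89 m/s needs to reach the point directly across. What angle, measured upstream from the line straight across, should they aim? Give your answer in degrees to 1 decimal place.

32.3°

To cancel the current, the upstream component of the swimmer's velocity must equal the flow: 1.89 sin θ = 1.01.
sin θ = 1.01 / 1.89 = 0.5344.
θ = arcsin(0.5344) = 32.303°.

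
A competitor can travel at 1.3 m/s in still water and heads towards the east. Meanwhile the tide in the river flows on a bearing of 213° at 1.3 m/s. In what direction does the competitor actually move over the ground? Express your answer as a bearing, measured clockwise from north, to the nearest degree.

Taking east as x and north as y: velocity relative to the water = (1.300, 0.000) m/s; the water relative to ground = (-0.708, -1.090) m/s.
Velocity relative to ground = (1.300, 0.000) + (-0.708, -1.090) = (0.592, -1.090) m/s.
Bearing = atan2(0.59, -1.09) = 151.50° clockwise from north.

152°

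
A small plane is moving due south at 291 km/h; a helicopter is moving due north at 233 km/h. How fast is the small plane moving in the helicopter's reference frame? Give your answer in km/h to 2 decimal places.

Taking east as x and north as y: small plane velocity = (0.000, -291.000) km/h; helicopter velocity = (0.000, 233.000) km/h.
Velocity of small plane relative to helicopter = (0.000, -291.000) − (0.000, 233.000) = (0.000, -524.000) km/h.
Magnitude = |(0.000, -524.000)| = 524.000 km/h.

524.00 km/h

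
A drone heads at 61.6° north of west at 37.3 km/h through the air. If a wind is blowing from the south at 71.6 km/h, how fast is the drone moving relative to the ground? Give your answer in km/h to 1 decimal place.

105.9 km/h

Taking east as x and north as y: velocity relative to the air = (-17.741, 32.811) km/h; the air relative to ground = (0.000, 71.600) km/h.
Velocity relative to ground = (-17.741, 32.811) + (0.000, 71.600) = (-17.741, 104.411) km/h.
Speed = |(-17.741, 104.411)| = 105.907 km/h.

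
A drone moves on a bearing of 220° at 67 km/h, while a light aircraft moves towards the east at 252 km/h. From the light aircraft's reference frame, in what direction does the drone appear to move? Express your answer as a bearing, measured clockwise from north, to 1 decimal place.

Taking east as x and north as y: drone velocity = (-43.067, -51.325) km/h; light aircraft velocity = (252.000, 0.000) km/h.
Velocity of drone relative to light aircraft = (-43.067, -51.325) − (252.000, 0.000) = (-295.067, -51.325) km/h.
Bearing = atan2(-295.07, -51.32) = 260.13° clockwise from north.

260.1°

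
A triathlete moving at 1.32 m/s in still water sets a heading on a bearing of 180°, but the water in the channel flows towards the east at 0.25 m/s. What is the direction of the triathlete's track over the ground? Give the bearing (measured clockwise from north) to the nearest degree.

169°

Taking east as x and north as y: velocity relative to the water = (0.000, -1.320) m/s; the water relative to ground = (0.250, 0.000) m/s.
Velocity relative to ground = (0.000, -1.320) + (0.250, 0.000) = (0.250, -1.320) m/s.
Bearing = atan2(0.25, -1.32) = 169.28° clockwise from north.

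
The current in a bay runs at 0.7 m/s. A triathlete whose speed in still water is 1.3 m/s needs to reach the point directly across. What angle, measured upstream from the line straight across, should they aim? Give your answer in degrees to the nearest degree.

To cancel the current, the upstream component of the triathlete's velocity must equal the flow: 1.3 sin θ = 0.7.
sin θ = 0.7 / 1.3 = 0.5385.
θ = arcsin(0.5385) = 32.579°.

33°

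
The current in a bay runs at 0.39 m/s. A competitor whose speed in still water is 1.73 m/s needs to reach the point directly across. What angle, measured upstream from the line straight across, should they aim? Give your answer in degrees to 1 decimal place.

To cancel the current, the upstream component of the competitor's velocity must equal the flow: 1.73 sin θ = 0.39.
sin θ = 0.39 / 1.73 = 0.2254.
θ = arcsin(0.2254) = 13.028°.

13.0°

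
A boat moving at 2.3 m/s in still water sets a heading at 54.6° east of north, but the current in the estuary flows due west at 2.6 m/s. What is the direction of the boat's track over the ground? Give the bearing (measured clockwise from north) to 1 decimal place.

331.4°

Taking east as x and north as y: velocity relative to the water = (1.875, 1.332) m/s; the water relative to ground = (-2.600, 0.000) m/s.
Velocity relative to ground = (1.875, 1.332) + (-2.600, 0.000) = (-0.725, 1.332) m/s.
Bearing = atan2(-0.73, 1.33) = 331.44° clockwise from north.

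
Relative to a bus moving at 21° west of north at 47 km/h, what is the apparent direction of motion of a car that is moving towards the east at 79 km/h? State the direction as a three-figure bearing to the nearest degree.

115°

Taking east as x and north as y: car velocity = (79.000, 0.000) km/h; bus velocity = (-16.843, 43.878) km/h.
Velocity of car relative to bus = (79.000, 0.000) − (-16.843, 43.878) = (95.843, -43.878) km/h.
Bearing = atan2(95.84, -43.88) = 114.60° clockwise from north.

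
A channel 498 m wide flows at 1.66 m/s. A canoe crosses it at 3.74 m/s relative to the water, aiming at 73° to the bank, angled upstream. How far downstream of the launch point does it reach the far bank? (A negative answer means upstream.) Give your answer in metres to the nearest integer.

Perpendicular speed = 3.577 m/s; crossing time = 498 / 3.577 = 139.239 s.
Net downstream speed = 0.567 m/s.
Drift = 0.567 × 139.239 = 78.883 m (downstream).

79 m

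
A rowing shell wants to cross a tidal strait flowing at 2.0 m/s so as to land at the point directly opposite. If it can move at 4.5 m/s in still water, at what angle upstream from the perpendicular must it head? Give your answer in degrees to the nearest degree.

To cancel the current, the upstream component of the rowing shell's velocity must equal the flow: 4.5 sin θ = 2.0.
sin θ = 2.0 / 4.5 = 0.4444.
θ = arcsin(0.4444) = 26.388°.

26°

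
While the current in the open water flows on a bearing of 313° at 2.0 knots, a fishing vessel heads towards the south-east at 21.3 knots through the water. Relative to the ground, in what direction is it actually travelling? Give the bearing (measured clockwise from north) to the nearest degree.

135°

Taking east as x and north as y: velocity relative to the water = (15.061, -15.061) knots; the water relative to ground = (-1.463, 1.364) knots.
Velocity relative to ground = (15.061, -15.061) + (-1.463, 1.364) = (13.599, -13.697) knots.
Bearing = atan2(13.60, -13.70) = 135.21° clockwise from north.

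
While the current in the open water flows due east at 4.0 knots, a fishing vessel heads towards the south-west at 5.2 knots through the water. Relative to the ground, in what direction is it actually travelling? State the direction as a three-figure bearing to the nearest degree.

175°

Taking east as x and north as y: velocity relative to the water = (-3.677, -3.677) knots; the water relative to ground = (4.000, 0.000) knots.
Velocity relative to ground = (-3.677, -3.677) + (4.000, 0.000) = (0.323, -3.677) knots.
Bearing = atan2(0.32, -3.68) = 174.98° clockwise from north.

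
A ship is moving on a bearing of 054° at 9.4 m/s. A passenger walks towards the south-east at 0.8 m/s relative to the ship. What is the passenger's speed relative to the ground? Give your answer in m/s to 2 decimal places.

9.56 m/s

Taking east as x and north as y: ship velocity = (7.605, 5.525) m/s; passenger velocity relative to ship = (0.566, -0.566) m/s.
Velocity relative to ground = (7.605, 5.525) + (0.566, -0.566) = (8.170, 4.959) m/s.
Speed = |(8.170, 4.959)| = 9.558 m/s.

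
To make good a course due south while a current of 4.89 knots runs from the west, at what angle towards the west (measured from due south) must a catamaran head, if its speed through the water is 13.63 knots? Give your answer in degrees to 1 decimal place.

The current pushes perpendicular to the desired track; the heading must have a component into the current equal to 4.89 knots: 13.63 sin θ = 4.89.
sin θ = 0.3588, so θ = 21.025°.

21.0°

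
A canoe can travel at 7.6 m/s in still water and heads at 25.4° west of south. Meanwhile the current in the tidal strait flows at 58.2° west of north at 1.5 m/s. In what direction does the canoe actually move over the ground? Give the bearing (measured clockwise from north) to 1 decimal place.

216.7°

Taking east as x and north as y: velocity relative to the water = (-3.260, -6.865) m/s; the water relative to ground = (-1.275, 0.790) m/s.
Velocity relative to ground = (-3.260, -6.865) + (-1.275, 0.790) = (-4.535, -6.075) m/s.
Bearing = atan2(-4.53, -6.07) = 216.74° clockwise from north.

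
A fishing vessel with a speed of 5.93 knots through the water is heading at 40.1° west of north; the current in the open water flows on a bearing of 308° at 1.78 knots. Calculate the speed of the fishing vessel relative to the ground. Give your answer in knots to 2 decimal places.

Taking east as x and north as y: velocity relative to the water = (-3.820, 4.536) knots; the water relative to ground = (-1.403, 1.096) knots.
Velocity relative to ground = (-3.820, 4.536) + (-1.403, 1.096) = (-5.222, 5.632) knots.
Speed = |(-5.222, 5.632)| = 7.681 knots.

7.68 knots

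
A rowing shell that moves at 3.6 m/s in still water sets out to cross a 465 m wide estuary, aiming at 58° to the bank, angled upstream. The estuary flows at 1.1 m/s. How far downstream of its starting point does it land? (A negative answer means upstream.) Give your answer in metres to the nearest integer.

-123 m

Perpendicular speed = 3.053 m/s; crossing time = 465 / 3.053 = 152.311 s.
Net downstream speed = -0.808 m/s.
Drift = -0.808 × 152.311 = -123.023 m (upstream).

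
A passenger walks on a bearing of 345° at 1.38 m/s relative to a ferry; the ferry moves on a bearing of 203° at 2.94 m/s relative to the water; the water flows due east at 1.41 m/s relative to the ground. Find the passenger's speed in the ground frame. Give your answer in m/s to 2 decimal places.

In east/north components (m/s): passenger relative to ferry = (-0.357, 1.333); ferry relative to water = (-1.149, -2.706); water relative to ground = (1.410, 0.000).
Sum = (-0.096, -1.373) m/s.
Speed = |(-0.096, -1.373)| = 1.377 m/s.

1.38 m/s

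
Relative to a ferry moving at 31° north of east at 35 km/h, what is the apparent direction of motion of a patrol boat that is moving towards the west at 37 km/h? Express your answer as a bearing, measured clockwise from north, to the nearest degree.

Taking east as x and north as y: patrol boat velocity = (-37.000, 0.000) km/h; ferry velocity = (30.001, 18.026) km/h.
Velocity of patrol boat relative to ferry = (-37.000, 0.000) − (30.001, 18.026) = (-67.001, -18.026) km/h.
Bearing = atan2(-67.00, -18.03) = 254.94° clockwise from north.

255°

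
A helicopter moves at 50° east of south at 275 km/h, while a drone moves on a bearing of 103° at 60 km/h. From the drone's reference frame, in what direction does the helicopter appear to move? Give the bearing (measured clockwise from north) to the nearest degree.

Taking east as x and north as y: helicopter velocity = (210.662, -176.767) km/h; drone velocity = (58.462, -13.497) km/h.
Velocity of helicopter relative to drone = (210.662, -176.767) − (58.462, -13.497) = (152.200, -163.270) km/h.
Bearing = atan2(152.20, -163.27) = 137.01° clockwise from north.

137°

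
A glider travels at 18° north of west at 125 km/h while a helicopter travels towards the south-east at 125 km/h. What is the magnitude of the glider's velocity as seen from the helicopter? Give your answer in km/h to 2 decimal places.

Taking east as x and north as y: glider velocity = (-118.882, 38.627) km/h; helicopter velocity = (88.388, -88.388) km/h.
Velocity of glider relative to helicopter = (-118.882, 38.627) − (88.388, -88.388) = (-207.270, 127.015) km/h.
Magnitude = |(-207.270, 127.015)| = 243.092 km/h.

243.09 km/h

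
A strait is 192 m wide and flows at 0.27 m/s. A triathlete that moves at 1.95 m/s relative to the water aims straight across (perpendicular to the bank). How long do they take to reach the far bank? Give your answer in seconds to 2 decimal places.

98.46 s

The component of the triathlete's velocity perpendicular to the bank is 1.95 m/s.
The flow acts along the bank and has no component across it.
Time = 192 / 1.950 = 98.462 s.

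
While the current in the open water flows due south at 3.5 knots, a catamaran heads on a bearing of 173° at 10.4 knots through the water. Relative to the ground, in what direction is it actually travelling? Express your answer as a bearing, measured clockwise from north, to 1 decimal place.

Taking east as x and north as y: velocity relative to the water = (1.267, -10.322) knots; the water relative to ground = (0.000, -3.500) knots.
Velocity relative to ground = (1.267, -10.322) + (0.000, -3.500) = (1.267, -13.822) knots.
Bearing = atan2(1.27, -13.82) = 174.76° clockwise from north.

174.8°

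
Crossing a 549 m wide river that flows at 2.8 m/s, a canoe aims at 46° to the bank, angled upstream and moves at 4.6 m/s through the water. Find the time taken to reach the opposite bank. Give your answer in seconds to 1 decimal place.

The component of the canoe's velocity perpendicular to the bank is 4.6 × sin 46° = 3.309 m/s.
Only the cross-stream component determines the crossing time; the current contributes nothing perpendicular to the bank.
Time = 549 / 3.309 = 165.913 s.

165.9 s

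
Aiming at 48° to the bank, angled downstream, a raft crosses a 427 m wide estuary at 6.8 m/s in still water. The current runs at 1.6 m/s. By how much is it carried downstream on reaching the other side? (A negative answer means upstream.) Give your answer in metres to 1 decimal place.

Perpendicular speed = 5.053 m/s; crossing time = 427 / 5.053 = 84.498 s.
Net downstream speed = 6.150 m/s.
Drift = 6.150 × 84.498 = 519.669 m (downstream).

519.7 m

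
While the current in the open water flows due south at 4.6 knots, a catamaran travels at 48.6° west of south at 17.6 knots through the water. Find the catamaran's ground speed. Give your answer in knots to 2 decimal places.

20.93 knots

Taking east as x and north as y: velocity relative to the water = (-13.202, -11.639) knots; the water relative to ground = (0.000, -4.600) knots.
Velocity relative to ground = (-13.202, -11.639) + (0.000, -4.600) = (-13.202, -16.239) knots.
Speed = |(-13.202, -16.239)| = 20.928 knots.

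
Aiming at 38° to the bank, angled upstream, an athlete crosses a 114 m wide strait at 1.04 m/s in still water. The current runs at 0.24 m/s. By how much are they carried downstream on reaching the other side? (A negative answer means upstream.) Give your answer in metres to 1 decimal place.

Perpendicular speed = 0.640 m/s; crossing time = 114 / 0.640 = 178.045 s.
Net downstream speed = -0.580 m/s.
Drift = -0.580 × 178.045 = -103.183 m (upstream).

-103.2 m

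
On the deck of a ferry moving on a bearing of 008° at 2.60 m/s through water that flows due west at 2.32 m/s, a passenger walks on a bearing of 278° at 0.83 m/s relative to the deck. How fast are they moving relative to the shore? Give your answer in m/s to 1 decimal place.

3.9 m/s

In east/north components (m/s): passenger relative to ferry = (-0.822, 0.116); ferry relative to water = (0.362, 2.575); water relative to ground = (-2.320, 0.000).
Sum = (-2.780, 2.690) m/s.
Speed = |(-2.780, 2.690)| = 3.869 m/s.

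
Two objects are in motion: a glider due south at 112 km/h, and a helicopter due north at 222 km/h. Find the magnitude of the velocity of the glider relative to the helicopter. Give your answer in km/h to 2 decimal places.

Taking east as x and north as y: glider velocity = (0.000, -112.000) km/h; helicopter velocity = (0.000, 222.000) km/h.
Velocity of glider relative to helicopter = (0.000, -112.000) − (0.000, 222.000) = (0.000, -334.000) km/h.
Magnitude = |(0.000, -334.000)| = 334.000 km/h.

334.00 km/h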